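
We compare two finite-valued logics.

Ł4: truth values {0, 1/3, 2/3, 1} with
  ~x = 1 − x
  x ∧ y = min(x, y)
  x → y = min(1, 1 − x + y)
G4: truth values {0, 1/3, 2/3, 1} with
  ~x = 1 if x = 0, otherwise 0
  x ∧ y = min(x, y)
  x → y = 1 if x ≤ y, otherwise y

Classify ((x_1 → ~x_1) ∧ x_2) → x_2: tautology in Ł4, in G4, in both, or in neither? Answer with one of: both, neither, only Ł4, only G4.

both

In Ł4: every assignment gives 1 — tautology.
In G4: every assignment gives 1 — tautology.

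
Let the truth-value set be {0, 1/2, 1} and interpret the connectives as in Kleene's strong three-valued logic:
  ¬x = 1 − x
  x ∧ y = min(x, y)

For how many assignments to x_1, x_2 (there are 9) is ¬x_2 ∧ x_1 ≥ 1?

x_1 = 0, x_2 = 0 ↦ 0  <
x_1 = 0, x_2 = 1/2 ↦ 0  <
x_1 = 0, x_2 = 1 ↦ 0  <
x_1 = 1/2, x_2 = 0 ↦ 1/2  <
x_1 = 1/2, x_2 = 1/2 ↦ 1/2  <
x_1 = 1/2, x_2 = 1 ↦ 0  <
x_1 = 1, x_2 = 0 ↦ 1  ≥
x_1 = 1, x_2 = 1/2 ↦ 1/2  <
x_1 = 1, x_2 = 1 ↦ 0  <
So 1 of the 9 assignments meets the threshold.

1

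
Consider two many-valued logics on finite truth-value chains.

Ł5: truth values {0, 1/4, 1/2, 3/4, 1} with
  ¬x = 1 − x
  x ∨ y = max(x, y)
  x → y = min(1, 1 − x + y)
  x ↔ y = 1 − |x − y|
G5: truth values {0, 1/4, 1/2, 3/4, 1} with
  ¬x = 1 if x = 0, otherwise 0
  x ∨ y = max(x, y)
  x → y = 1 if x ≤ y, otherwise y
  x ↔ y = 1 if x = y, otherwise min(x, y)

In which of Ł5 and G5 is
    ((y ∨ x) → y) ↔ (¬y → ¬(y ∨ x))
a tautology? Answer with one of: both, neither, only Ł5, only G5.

In Ł5: every assignment gives 1 — tautology.
In G5: at x = 1/2, y = 1/4 the value is 1/4 — not a tautology.

only Ł5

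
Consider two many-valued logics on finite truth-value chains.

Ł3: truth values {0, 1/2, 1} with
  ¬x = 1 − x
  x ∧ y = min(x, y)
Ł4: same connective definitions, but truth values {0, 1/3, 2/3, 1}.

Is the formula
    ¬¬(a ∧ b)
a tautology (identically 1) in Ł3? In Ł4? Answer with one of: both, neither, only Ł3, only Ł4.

In Ł3: at a = 0, b = 0 the value is 0 — not a tautology.
In Ł4: at a = 0, b = 0 the value is 0 — not a tautology.

neither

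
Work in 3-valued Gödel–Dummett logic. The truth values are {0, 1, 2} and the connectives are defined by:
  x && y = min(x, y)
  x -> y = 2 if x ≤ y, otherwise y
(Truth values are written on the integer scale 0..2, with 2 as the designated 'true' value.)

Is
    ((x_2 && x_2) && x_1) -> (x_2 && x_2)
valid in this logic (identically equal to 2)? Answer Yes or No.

Yes

x_1 = 0, x_2 = 0 ↦ 2
x_1 = 0, x_2 = 1 ↦ 2
x_1 = 0, x_2 = 2 ↦ 2
x_1 = 1, x_2 = 0 ↦ 2
x_1 = 1, x_2 = 1 ↦ 2
x_1 = 1, x_2 = 2 ↦ 2
x_1 = 2, x_2 = 0 ↦ 2
x_1 = 2, x_2 = 1 ↦ 2
x_1 = 2, x_2 = 2 ↦ 2
Every assignment gives a value ≥ 2.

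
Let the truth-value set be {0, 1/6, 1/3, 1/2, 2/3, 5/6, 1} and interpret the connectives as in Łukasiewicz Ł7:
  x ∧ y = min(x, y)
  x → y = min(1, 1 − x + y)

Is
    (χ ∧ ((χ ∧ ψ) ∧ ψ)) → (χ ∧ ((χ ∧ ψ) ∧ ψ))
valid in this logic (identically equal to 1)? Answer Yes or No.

At ψ = 2/3, χ = 1/3, for instance:
χ ∧ ψ = 1/3 ∧ 2/3 = 1/3
(χ ∧ ψ) ∧ ψ = 1/3 ∧ 2/3 = 1/3
χ ∧ ((χ ∧ ψ) ∧ ψ) = 1/3 ∧ 1/3 = 1/3
(χ ∧ ((χ ∧ ψ) ∧ ψ)) → (χ ∧ ((χ ∧ ψ) ∧ ψ)) = 1/3 → 1/3 = 1
and checking the remaining 48 assignments likewise gives ≥ 1 in every case.

Yes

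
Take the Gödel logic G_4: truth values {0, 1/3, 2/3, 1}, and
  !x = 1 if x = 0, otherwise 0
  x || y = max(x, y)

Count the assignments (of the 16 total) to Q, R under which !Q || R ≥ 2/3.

10

Q = 0, R = 0 ↦ 1  ≥
Q = 0, R = 1/3 ↦ 1  ≥
Q = 0, R = 2/3 ↦ 1  ≥
Q = 0, R = 1 ↦ 1  ≥
Q = 1/3, R = 0 ↦ 0  <
Q = 1/3, R = 1/3 ↦ 1/3  <
Q = 1/3, R = 2/3 ↦ 2/3  ≥
Q = 1/3, R = 1 ↦ 1  ≥
Q = 2/3, R = 0 ↦ 0  <
Q = 2/3, R = 1/3 ↦ 1/3  <
Q = 2/3, R = 2/3 ↦ 2/3  ≥
Q = 2/3, R = 1 ↦ 1  ≥
Q = 1, R = 0 ↦ 0  <
Q = 1, R = 1/3 ↦ 1/3  <
Q = 1, R = 2/3 ↦ 2/3  ≥
Q = 1, R = 1 ↦ 1  ≥
So 10 of the 16 assignments meet the threshold.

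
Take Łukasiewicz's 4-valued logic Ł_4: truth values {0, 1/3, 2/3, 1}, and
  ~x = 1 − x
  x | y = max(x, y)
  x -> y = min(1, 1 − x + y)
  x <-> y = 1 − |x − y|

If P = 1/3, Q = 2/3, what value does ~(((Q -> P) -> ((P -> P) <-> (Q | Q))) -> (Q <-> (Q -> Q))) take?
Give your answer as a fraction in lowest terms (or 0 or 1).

Q -> P = 2/3 -> 1/3 = 2/3
P -> P = 1/3 -> 1/3 = 1
Q | Q = 2/3 | 2/3 = 2/3
(P -> P) <-> (Q | Q) = 1 <-> 2/3 = 2/3
(Q -> P) -> ((P -> P) <-> (Q | Q)) = 2/3 -> 2/3 = 1
Q -> Q = 2/3 -> 2/3 = 1
Q <-> (Q -> Q) = 2/3 <-> 1 = 2/3
((Q -> P) -> ((P -> P) <-> (Q | Q))) -> (Q <-> (Q -> Q)) = 1 -> 2/3 = 2/3
~(((Q -> P) -> ((P -> P) <-> (Q | Q))) -> (Q <-> (Q -> Q))) = ~2/3 = 1/3

1/3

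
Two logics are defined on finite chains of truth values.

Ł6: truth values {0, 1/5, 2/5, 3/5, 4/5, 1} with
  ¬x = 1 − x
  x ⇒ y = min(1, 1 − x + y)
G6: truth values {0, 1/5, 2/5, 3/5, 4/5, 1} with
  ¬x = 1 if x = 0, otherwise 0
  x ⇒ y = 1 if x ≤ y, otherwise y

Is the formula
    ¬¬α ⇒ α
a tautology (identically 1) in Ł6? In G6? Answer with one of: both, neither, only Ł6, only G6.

In Ł6: every assignment gives 1 — tautology.
In G6: at α = 1/5 the value is 1/5 — not a tautology.

only Ł6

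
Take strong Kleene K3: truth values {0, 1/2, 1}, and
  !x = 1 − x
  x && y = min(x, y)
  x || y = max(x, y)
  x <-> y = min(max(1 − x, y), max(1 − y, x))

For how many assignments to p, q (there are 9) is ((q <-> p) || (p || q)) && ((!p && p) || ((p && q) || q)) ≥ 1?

3

p = 0, q = 0 ↦ 0  <
p = 0, q = 1/2 ↦ 1/2  <
p = 0, q = 1 ↦ 1  ≥
p = 1/2, q = 0 ↦ 1/2  <
p = 1/2, q = 1/2 ↦ 1/2  <
p = 1/2, q = 1 ↦ 1  ≥
p = 1, q = 0 ↦ 0  <
p = 1, q = 1/2 ↦ 1/2  <
p = 1, q = 1 ↦ 1  ≥
So 3 of the 9 assignments meet the threshold.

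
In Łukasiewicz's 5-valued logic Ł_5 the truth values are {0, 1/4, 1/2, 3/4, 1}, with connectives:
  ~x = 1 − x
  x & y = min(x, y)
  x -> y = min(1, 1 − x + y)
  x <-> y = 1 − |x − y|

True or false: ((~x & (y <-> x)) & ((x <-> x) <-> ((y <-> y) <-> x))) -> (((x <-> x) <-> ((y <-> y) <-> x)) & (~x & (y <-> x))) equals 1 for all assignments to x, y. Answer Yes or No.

Yes

At x = 1/4, y = 1/2, for instance:
~x = ~1/4 = 3/4
y <-> x = 1/2 <-> 1/4 = 3/4
~x & (y <-> x) = 3/4 & 3/4 = 3/4
x <-> x = 1/4 <-> 1/4 = 1
y <-> y = 1/2 <-> 1/2 = 1
(y <-> y) <-> x = 1 <-> 1/4 = 1/4
(x <-> x) <-> ((y <-> y) <-> x) = 1 <-> 1/4 = 1/4
(~x & (y <-> x)) & ((x <-> x) <-> ((y <-> y) <-> x)) = 3/4 & 1/4 = 1/4
((x <-> x) <-> ((y <-> y) <-> x)) & (~x & (y <-> x)) = 1/4 & 3/4 = 1/4
((~x & (y <-> x)) & ((x <-> x) <-> ((y <-> y) <-> x))) -> (((x <-> x) <-> ((y <-> y) <-> x)) & (~x & (y <-> x))) = 1/4 -> 1/4 = 1
and checking the remaining 24 assignments likewise gives ≥ 1 in every case.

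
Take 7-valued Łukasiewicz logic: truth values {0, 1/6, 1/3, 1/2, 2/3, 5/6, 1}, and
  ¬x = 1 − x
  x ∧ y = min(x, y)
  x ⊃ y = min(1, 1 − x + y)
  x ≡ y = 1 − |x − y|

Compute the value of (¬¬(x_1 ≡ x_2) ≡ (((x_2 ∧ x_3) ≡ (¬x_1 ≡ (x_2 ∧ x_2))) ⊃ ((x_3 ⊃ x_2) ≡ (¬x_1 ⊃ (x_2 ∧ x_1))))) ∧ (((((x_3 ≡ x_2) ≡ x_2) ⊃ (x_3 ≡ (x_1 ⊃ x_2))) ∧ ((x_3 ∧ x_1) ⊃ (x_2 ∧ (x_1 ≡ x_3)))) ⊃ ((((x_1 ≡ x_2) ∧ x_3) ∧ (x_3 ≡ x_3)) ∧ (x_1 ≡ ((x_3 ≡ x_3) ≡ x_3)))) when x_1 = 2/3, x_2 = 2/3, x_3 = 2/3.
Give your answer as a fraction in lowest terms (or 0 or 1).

2/3

x_1 ≡ x_2 = 2/3 ≡ 2/3 = 1
¬(x_1 ≡ x_2) = ¬1 = 0
¬¬(x_1 ≡ x_2) = ¬0 = 1
x_2 ∧ x_3 = 2/3 ∧ 2/3 = 2/3
¬x_1 = ¬2/3 = 1/3
x_2 ∧ x_2 = 2/3 ∧ 2/3 = 2/3
¬x_1 ≡ (x_2 ∧ x_2) = 1/3 ≡ 2/3 = 2/3
(x_2 ∧ x_3) ≡ (¬x_1 ≡ (x_2 ∧ x_2)) = 2/3 ≡ 2/3 = 1
x_3 ⊃ x_2 = 2/3 ⊃ 2/3 = 1
¬x_1 = ¬2/3 = 1/3
x_2 ∧ x_1 = 2/3 ∧ 2/3 = 2/3
¬x_1 ⊃ (x_2 ∧ x_1) = 1/3 ⊃ 2/3 = 1
(x_3 ⊃ x_2) ≡ (¬x_1 ⊃ (x_2 ∧ x_1)) = 1 ≡ 1 = 1
((x_2 ∧ x_3) ≡ (¬x_1 ≡ (x_2 ∧ x_2))) ⊃ ((x_3 ⊃ x_2) ≡ (¬x_1 ⊃ (x_2 ∧ x_1))) = 1 ⊃ 1 = 1
¬¬(x_1 ≡ x_2) ≡ (((x_2 ∧ x_3) ≡ (¬x_1 ≡ (x_2 ∧ x_2))) ⊃ ((x_3 ⊃ x_2) ≡ (¬x_1 ⊃ (x_2 ∧ x_1)))) = 1 ≡ 1 = 1
x_3 ≡ x_2 = 2/3 ≡ 2/3 = 1
(x_3 ≡ x_2) ≡ x_2 = 1 ≡ 2/3 = 2/3
x_1 ⊃ x_2 = 2/3 ⊃ 2/3 = 1
x_3 ≡ (x_1 ⊃ x_2) = 2/3 ≡ 1 = 2/3
((x_3 ≡ x_2) ≡ x_2) ⊃ (x_3 ≡ (x_1 ⊃ x_2)) = 2/3 ⊃ 2/3 = 1
x_3 ∧ x_1 = 2/3 ∧ 2/3 = 2/3
x_1 ≡ x_3 = 2/3 ≡ 2/3 = 1
x_2 ∧ (x_1 ≡ x_3) = 2/3 ∧ 1 = 2/3
(x_3 ∧ x_1) ⊃ (x_2 ∧ (x_1 ≡ x_3)) = 2/3 ⊃ 2/3 = 1
(((x_3 ≡ x_2) ≡ x_2) ⊃ (x_3 ≡ (x_1 ⊃ x_2))) ∧ ((x_3 ∧ x_1) ⊃ (x_2 ∧ (x_1 ≡ x_3))) = 1 ∧ 1 = 1
x_1 ≡ x_2 = 2/3 ≡ 2/3 = 1
(x_1 ≡ x_2) ∧ x_3 = 1 ∧ 2/3 = 2/3
x_3 ≡ x_3 = 2/3 ≡ 2/3 = 1
((x_1 ≡ x_2) ∧ x_3) ∧ (x_3 ≡ x_3) = 2/3 ∧ 1 = 2/3
x_3 ≡ x_3 = 2/3 ≡ 2/3 = 1
(x_3 ≡ x_3) ≡ x_3 = 1 ≡ 2/3 = 2/3
x_1 ≡ ((x_3 ≡ x_3) ≡ x_3) = 2/3 ≡ 2/3 = 1
(((x_1 ≡ x_2) ∧ x_3) ∧ (x_3 ≡ x_3)) ∧ (x_1 ≡ ((x_3 ≡ x_3) ≡ x_3)) = 2/3 ∧ 1 = 2/3
((((x_3 ≡ x_2) ≡ x_2) ⊃ (x_3 ≡ (x_1 ⊃ x_2))) ∧ ((x_3 ∧ x_1) ⊃ (x_2 ∧ (x_1 ≡ x_3)))) ⊃ ((((x_1 ≡ x_2) ∧ x_3) ∧ (x_3 ≡ x_3)) ∧ (x_1 ≡ ((x_3 ≡ x_3) ≡ x_3))) = 1 ⊃ 2/3 = 2/3
(¬¬(x_1 ≡ x_2) ≡ (((x_2 ∧ x_3) ≡ (¬x_1 ≡ (x_2 ∧ x_2))) ⊃ ((x_3 ⊃ x_2) ≡ (¬x_1 ⊃ (x_2 ∧ x_1))))) ∧ (((((x_3 ≡ x_2) ≡ x_2) ⊃ (x_3 ≡ (x_1 ⊃ x_2))) ∧ ((x_3 ∧ x_1) ⊃ (x_2 ∧ (x_1 ≡ x_3)))) ⊃ ((((x_1 ≡ x_2) ∧ x_3) ∧ (x_3 ≡ x_3)) ∧ (x_1 ≡ ((x_3 ≡ x_3) ≡ x_3)))) = 1 ∧ 2/3 = 2/3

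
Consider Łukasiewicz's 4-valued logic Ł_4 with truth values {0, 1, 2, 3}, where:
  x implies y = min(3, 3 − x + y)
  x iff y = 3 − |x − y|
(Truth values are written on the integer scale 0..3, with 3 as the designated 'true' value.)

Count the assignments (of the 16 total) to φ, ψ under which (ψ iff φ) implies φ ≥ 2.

13

φ = 0, ψ = 0 ↦ 0  <
φ = 0, ψ = 1 ↦ 1  <
φ = 0, ψ = 2 ↦ 2  ≥
φ = 0, ψ = 3 ↦ 3  ≥
φ = 1, ψ = 0 ↦ 2  ≥
φ = 1, ψ = 1 ↦ 1  <
φ = 1, ψ = 2 ↦ 2  ≥
φ = 1, ψ = 3 ↦ 3  ≥
φ = 2, ψ = 0 ↦ 3  ≥
φ = 2, ψ = 1 ↦ 3  ≥
φ = 2, ψ = 2 ↦ 2  ≥
φ = 2, ψ = 3 ↦ 3  ≥
φ = 3, ψ = 0 ↦ 3  ≥
φ = 3, ψ = 1 ↦ 3  ≥
φ = 3, ψ = 2 ↦ 3  ≥
φ = 3, ψ = 3 ↦ 3  ≥
So 13 of the 16 assignments meet the threshold.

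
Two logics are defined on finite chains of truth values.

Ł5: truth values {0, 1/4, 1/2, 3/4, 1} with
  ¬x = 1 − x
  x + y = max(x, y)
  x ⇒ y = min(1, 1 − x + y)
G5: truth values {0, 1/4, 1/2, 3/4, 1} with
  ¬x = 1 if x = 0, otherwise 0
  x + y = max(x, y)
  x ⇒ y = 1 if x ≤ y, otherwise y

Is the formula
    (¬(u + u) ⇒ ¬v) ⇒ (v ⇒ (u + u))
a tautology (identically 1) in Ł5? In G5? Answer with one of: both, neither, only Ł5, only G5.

only Ł5

In Ł5: every assignment gives 1 — tautology.
In G5: at u = 1/4, v = 1/2 the value is 1/4 — not a tautology.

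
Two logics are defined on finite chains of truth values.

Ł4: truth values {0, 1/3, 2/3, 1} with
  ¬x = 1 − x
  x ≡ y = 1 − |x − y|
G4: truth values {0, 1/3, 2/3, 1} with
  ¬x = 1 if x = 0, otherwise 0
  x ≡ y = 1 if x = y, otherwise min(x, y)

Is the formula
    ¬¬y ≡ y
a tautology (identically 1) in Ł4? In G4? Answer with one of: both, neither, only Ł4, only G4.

only Ł4

In Ł4: every assignment gives 1 — tautology.
In G4: at y = 1/3 the value is 1/3 — not a tautology.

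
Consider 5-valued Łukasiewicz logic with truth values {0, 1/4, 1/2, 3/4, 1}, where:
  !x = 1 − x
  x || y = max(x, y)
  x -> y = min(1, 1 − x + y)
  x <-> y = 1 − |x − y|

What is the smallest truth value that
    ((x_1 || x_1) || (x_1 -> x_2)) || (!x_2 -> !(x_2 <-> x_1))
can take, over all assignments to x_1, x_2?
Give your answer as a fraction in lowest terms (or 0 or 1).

1/2

Take x_1 = 1/2, x_2 = 0:
x_1 || x_1 = 1/2 || 1/2 = 1/2
x_1 -> x_2 = 1/2 -> 0 = 1/2
(x_1 || x_1) || (x_1 -> x_2) = 1/2 || 1/2 = 1/2
!x_2 = !0 = 1
x_2 <-> x_1 = 0 <-> 1/2 = 1/2
!(x_2 <-> x_1) = !1/2 = 1/2
!x_2 -> !(x_2 <-> x_1) = 1 -> 1/2 = 1/2
((x_1 || x_1) || (x_1 -> x_2)) || (!x_2 -> !(x_2 <-> x_1)) = 1/2 || 1/2 = 1/2
No assignment yields a value below 1/2, so this is the minimum.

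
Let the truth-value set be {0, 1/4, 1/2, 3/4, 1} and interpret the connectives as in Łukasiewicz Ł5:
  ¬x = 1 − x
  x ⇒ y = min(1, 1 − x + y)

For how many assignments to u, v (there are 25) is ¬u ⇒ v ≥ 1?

value 1: 15 assignments (counts)
value 3/4: 4 assignments
value 1/2: 3 assignments
value 1/4: 2 assignments
value 0: 1 assignment
So 15 of the 25 assignments meet the threshold.

15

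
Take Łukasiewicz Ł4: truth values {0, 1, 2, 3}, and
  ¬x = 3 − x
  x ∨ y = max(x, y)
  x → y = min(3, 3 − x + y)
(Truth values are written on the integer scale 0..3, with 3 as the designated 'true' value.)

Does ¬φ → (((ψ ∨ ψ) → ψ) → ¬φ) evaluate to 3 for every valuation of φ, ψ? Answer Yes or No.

φ = 0, ψ = 0 ↦ 3
φ = 0, ψ = 1 ↦ 3
φ = 0, ψ = 2 ↦ 3
φ = 0, ψ = 3 ↦ 3
φ = 1, ψ = 0 ↦ 3
φ = 1, ψ = 1 ↦ 3
φ = 1, ψ = 2 ↦ 3
φ = 1, ψ = 3 ↦ 3
φ = 2, ψ = 0 ↦ 3
φ = 2, ψ = 1 ↦ 3
φ = 2, ψ = 2 ↦ 3
φ = 2, ψ = 3 ↦ 3
φ = 3, ψ = 0 ↦ 3
φ = 3, ψ = 1 ↦ 3
φ = 3, ψ = 2 ↦ 3
φ = 3, ψ = 3 ↦ 3
Every assignment gives a value ≥ 3.

Yes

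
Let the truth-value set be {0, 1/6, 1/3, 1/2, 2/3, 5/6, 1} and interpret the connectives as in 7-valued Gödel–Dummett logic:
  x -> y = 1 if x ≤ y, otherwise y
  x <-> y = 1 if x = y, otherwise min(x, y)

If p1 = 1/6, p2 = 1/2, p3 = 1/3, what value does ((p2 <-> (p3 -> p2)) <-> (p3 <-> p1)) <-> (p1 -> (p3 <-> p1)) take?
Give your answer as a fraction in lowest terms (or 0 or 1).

p3 -> p2 = 1/3 -> 1/2 = 1
p2 <-> (p3 -> p2) = 1/2 <-> 1 = 1/2
p3 <-> p1 = 1/3 <-> 1/6 = 1/6
(p2 <-> (p3 -> p2)) <-> (p3 <-> p1) = 1/2 <-> 1/6 = 1/6
p3 <-> p1 = 1/3 <-> 1/6 = 1/6
p1 -> (p3 <-> p1) = 1/6 -> 1/6 = 1
((p2 <-> (p3 -> p2)) <-> (p3 <-> p1)) <-> (p1 -> (p3 <-> p1)) = 1/6 <-> 1 = 1/6

1/6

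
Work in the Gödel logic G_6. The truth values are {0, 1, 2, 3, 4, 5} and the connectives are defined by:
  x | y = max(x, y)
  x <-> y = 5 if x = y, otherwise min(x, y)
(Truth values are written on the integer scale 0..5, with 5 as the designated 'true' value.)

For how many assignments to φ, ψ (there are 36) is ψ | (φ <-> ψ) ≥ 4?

value 5: 11 assignments (counts)
value 4: 5 assignments (counts)
value 3: 5 assignments
value 2: 5 assignments
value 1: 5 assignments
value 0: 5 assignments
So 16 of the 36 assignments meet the threshold.

16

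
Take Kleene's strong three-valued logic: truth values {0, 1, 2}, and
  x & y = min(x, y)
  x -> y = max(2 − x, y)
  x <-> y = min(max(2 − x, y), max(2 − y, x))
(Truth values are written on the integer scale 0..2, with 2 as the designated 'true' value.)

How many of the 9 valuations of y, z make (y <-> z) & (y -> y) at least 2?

2

y = 0, z = 0 ↦ 2  ≥
y = 0, z = 1 ↦ 1  <
y = 0, z = 2 ↦ 0  <
y = 1, z = 0 ↦ 1  <
y = 1, z = 1 ↦ 1  <
y = 1, z = 2 ↦ 1  <
y = 2, z = 0 ↦ 0  <
y = 2, z = 1 ↦ 1  <
y = 2, z = 2 ↦ 2  ≥
So 2 of the 9 assignments meet the threshold.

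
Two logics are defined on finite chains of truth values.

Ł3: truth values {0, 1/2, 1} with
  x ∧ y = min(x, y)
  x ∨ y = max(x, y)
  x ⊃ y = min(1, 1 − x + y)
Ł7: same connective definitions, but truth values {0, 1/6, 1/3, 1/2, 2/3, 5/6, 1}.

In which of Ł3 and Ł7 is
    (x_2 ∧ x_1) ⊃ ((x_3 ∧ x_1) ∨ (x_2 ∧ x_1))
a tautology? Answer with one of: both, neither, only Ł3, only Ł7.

In Ł3: every assignment gives 1 — tautology.
In Ł7: every assignment gives 1 — tautology.

both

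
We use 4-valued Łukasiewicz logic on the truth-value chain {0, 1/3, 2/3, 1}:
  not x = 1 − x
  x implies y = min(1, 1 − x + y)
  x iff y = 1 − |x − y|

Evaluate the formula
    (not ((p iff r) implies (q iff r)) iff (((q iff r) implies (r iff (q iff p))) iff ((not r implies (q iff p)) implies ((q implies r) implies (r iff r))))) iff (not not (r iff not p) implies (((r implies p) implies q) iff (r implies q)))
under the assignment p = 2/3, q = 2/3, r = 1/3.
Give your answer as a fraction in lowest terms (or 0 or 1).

2/3

p iff r = 2/3 iff 1/3 = 2/3
q iff r = 2/3 iff 1/3 = 2/3
(p iff r) implies (q iff r) = 2/3 implies 2/3 = 1
not ((p iff r) implies (q iff r)) = not 1 = 0
q iff r = 2/3 iff 1/3 = 2/3
q iff p = 2/3 iff 2/3 = 1
r iff (q iff p) = 1/3 iff 1 = 1/3
(q iff r) implies (r iff (q iff p)) = 2/3 implies 1/3 = 2/3
not r = not 1/3 = 2/3
q iff p = 2/3 iff 2/3 = 1
not r implies (q iff p) = 2/3 implies 1 = 1
q implies r = 2/3 implies 1/3 = 2/3
r iff r = 1/3 iff 1/3 = 1
(q implies r) implies (r iff r) = 2/3 implies 1 = 1
(not r implies (q iff p)) implies ((q implies r) implies (r iff r)) = 1 implies 1 = 1
((q iff r) implies (r iff (q iff p))) iff ((not r implies (q iff p)) implies ((q implies r) implies (r iff r))) = 2/3 iff 1 = 2/3
not ((p iff r) implies (q iff r)) iff (((q iff r) implies (r iff (q iff p))) iff ((not r implies (q iff p)) implies ((q implies r) implies (r iff r)))) = 0 iff 2/3 = 1/3
not p = not 2/3 = 1/3
r iff not p = 1/3 iff 1/3 = 1
not (r iff not p) = not 1 = 0
not not (r iff not p) = not 0 = 1
r implies p = 1/3 implies 2/3 = 1
(r implies p) implies q = 1 implies 2/3 = 2/3
r implies q = 1/3 implies 2/3 = 1
((r implies p) implies q) iff (r implies q) = 2/3 iff 1 = 2/3
not not (r iff not p) implies (((r implies p) implies q) iff (r implies q)) = 1 implies 2/3 = 2/3
(not ((p iff r) implies (q iff r)) iff (((q iff r) implies (r iff (q iff p))) iff ((not r implies (q iff p)) implies ((q implies r) implies (r iff r))))) iff (not not (r iff not p) implies (((r implies p) implies q) iff (r implies q))) = 1/3 iff 2/3 = 2/3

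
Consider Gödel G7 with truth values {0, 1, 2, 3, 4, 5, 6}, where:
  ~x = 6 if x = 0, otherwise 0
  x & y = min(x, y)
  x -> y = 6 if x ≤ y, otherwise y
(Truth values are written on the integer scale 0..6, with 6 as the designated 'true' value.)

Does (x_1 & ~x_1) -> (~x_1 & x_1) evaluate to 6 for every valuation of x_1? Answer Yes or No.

x_1 = 0 ↦ 6
x_1 = 1 ↦ 6
x_1 = 2 ↦ 6
x_1 = 3 ↦ 6
x_1 = 4 ↦ 6
x_1 = 5 ↦ 6
x_1 = 6 ↦ 6
Every assignment gives a value ≥ 6.

Yes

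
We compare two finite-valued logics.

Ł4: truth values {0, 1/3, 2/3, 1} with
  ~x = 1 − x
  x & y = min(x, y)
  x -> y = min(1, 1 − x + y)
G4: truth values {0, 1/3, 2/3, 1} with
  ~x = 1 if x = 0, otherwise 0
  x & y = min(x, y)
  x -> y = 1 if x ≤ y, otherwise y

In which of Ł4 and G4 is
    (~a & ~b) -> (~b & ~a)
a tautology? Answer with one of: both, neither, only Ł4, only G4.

both

In Ł4: every assignment gives 1 — tautology.
In G4: every assignment gives 1 — tautology.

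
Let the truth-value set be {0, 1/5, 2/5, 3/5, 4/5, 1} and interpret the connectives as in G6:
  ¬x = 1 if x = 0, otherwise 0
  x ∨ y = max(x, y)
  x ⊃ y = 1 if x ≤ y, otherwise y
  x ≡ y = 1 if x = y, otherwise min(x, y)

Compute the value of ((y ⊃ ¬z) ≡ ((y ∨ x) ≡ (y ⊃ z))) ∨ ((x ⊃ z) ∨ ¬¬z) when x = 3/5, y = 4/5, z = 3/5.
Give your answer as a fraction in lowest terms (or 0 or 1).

¬z = ¬3/5 = 0
y ⊃ ¬z = 4/5 ⊃ 0 = 0
y ∨ x = 4/5 ∨ 3/5 = 4/5
y ⊃ z = 4/5 ⊃ 3/5 = 3/5
(y ∨ x) ≡ (y ⊃ z) = 4/5 ≡ 3/5 = 3/5
(y ⊃ ¬z) ≡ ((y ∨ x) ≡ (y ⊃ z)) = 0 ≡ 3/5 = 0
x ⊃ z = 3/5 ⊃ 3/5 = 1
¬z = ¬3/5 = 0
¬¬z = ¬0 = 1
(x ⊃ z) ∨ ¬¬z = 1 ∨ 1 = 1
((y ⊃ ¬z) ≡ ((y ∨ x) ≡ (y ⊃ z))) ∨ ((x ⊃ z) ∨ ¬¬z) = 0 ∨ 1 = 1

1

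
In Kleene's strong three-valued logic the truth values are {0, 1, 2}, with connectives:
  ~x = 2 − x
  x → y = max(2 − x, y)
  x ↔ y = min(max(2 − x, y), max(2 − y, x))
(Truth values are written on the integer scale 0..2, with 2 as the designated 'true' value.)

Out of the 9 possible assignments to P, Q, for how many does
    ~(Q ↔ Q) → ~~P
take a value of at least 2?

P = 0, Q = 0 ↦ 2  ≥
P = 0, Q = 1 ↦ 1  <
P = 0, Q = 2 ↦ 2  ≥
P = 1, Q = 0 ↦ 2  ≥
P = 1, Q = 1 ↦ 1  <
P = 1, Q = 2 ↦ 2  ≥
P = 2, Q = 0 ↦ 2  ≥
P = 2, Q = 1 ↦ 2  ≥
P = 2, Q = 2 ↦ 2  ≥
So 7 of the 9 assignments meet the threshold.

7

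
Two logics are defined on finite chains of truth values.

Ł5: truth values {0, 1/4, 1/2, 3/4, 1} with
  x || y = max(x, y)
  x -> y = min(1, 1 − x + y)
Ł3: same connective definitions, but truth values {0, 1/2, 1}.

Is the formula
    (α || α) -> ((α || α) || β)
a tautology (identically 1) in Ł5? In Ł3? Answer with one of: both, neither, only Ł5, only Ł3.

In Ł5: every assignment gives 1 — tautology.
In Ł3: every assignment gives 1 — tautology.

both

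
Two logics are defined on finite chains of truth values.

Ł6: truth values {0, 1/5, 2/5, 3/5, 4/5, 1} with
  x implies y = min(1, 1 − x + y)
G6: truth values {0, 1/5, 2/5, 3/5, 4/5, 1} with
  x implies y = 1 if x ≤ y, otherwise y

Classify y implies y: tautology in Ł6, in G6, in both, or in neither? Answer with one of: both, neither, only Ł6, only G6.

In Ł6: every assignment gives 1 — tautology.
In G6: every assignment gives 1 — tautology.

both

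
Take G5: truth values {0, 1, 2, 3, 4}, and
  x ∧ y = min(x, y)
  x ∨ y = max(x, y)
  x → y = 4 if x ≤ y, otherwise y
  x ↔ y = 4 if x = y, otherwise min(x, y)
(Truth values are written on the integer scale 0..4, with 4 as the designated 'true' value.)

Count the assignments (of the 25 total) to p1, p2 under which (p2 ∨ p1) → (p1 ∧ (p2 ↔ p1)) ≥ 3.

7

value 4: 5 assignments (counts)
value 3: 2 assignments (counts)
value 2: 4 assignments
value 1: 6 assignments
value 0: 8 assignments
So 7 of the 25 assignments meet the threshold.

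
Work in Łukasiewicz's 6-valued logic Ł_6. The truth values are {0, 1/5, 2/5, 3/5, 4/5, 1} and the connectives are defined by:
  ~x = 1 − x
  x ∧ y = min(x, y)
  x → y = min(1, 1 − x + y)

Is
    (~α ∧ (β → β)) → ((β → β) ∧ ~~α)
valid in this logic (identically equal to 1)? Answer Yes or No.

Counterexample: take α = 0, β = 0.
~α = ~0 = 1
β → β = 0 → 0 = 1
~α ∧ (β → β) = 1 ∧ 1 = 1
β → β = 0 → 0 = 1
~α = ~0 = 1
~~α = ~1 = 0
(β → β) ∧ ~~α = 1 ∧ 0 = 0
(~α ∧ (β → β)) → ((β → β) ∧ ~~α) = 1 → 0 = 0
This gives 0 ≠ 1.

No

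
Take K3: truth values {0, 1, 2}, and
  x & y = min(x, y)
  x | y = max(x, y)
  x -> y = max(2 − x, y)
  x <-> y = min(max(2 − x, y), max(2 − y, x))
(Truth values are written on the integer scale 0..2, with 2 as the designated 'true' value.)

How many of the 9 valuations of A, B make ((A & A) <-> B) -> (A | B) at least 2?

5

A = 0, B = 0 ↦ 0  <
A = 0, B = 1 ↦ 1  <
A = 0, B = 2 ↦ 2  ≥
A = 1, B = 0 ↦ 1  <
A = 1, B = 1 ↦ 1  <
A = 1, B = 2 ↦ 2  ≥
A = 2, B = 0 ↦ 2  ≥
A = 2, B = 1 ↦ 2  ≥
A = 2, B = 2 ↦ 2  ≥
So 5 of the 9 assignments meet the threshold.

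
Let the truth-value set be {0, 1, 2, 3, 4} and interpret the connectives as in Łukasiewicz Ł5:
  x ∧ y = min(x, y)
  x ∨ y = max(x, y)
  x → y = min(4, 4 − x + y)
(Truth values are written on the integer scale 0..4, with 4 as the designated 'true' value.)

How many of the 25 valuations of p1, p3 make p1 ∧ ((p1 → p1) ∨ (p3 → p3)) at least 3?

value 4: 5 assignments (counts)
value 3: 5 assignments (counts)
value 2: 5 assignments
value 1: 5 assignments
value 0: 5 assignments
So 10 of the 25 assignments meet the threshold.

10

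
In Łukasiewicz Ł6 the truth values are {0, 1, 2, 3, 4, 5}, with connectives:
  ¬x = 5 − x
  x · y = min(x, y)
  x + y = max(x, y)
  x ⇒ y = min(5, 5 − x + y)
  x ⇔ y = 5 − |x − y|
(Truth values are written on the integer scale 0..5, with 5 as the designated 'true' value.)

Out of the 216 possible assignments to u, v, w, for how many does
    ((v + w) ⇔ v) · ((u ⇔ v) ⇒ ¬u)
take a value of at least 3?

138

value 5: 55 assignments (counts)
value 4: 40 assignments (counts)
value 3: 43 assignments (counts)
value 2: 42 assignments
value 1: 24 assignments
value 0: 12 assignments
So 138 of the 216 assignments meet the threshold.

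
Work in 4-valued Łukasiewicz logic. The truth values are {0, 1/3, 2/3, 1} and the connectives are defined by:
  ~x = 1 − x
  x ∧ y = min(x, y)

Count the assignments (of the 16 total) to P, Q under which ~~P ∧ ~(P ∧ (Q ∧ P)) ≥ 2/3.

P = 0, Q = 0 ↦ 0  <
P = 0, Q = 1/3 ↦ 0  <
P = 0, Q = 2/3 ↦ 0  <
P = 0, Q = 1 ↦ 0  <
P = 1/3, Q = 0 ↦ 1/3  <
P = 1/3, Q = 1/3 ↦ 1/3  <
P = 1/3, Q = 2/3 ↦ 1/3  <
P = 1/3, Q = 1 ↦ 1/3  <
P = 2/3, Q = 0 ↦ 2/3  ≥
P = 2/3, Q = 1/3 ↦ 2/3  ≥
P = 2/3, Q = 2/3 ↦ 1/3  <
P = 2/3, Q = 1 ↦ 1/3  <
P = 1, Q = 0 ↦ 1  ≥
P = 1, Q = 1/3 ↦ 2/3  ≥
P = 1, Q = 2/3 ↦ 1/3  <
P = 1, Q = 1 ↦ 0  <
So 4 of the 16 assignments meet the threshold.

4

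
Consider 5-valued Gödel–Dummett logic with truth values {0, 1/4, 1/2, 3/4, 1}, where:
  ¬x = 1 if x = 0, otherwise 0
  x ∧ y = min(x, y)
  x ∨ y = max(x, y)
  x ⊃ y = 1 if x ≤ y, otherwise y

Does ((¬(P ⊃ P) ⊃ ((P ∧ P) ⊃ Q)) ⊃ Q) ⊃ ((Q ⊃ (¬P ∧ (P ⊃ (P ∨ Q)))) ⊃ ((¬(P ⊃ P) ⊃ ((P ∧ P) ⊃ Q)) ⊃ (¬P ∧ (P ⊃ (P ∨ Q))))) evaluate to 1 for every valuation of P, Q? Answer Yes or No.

Yes

At P = 1, Q = 1/4, for instance:
P ⊃ P = 1 ⊃ 1 = 1
¬(P ⊃ P) = ¬1 = 0
P ∧ P = 1 ∧ 1 = 1
(P ∧ P) ⊃ Q = 1 ⊃ 1/4 = 1/4
¬(P ⊃ P) ⊃ ((P ∧ P) ⊃ Q) = 0 ⊃ 1/4 = 1
(¬(P ⊃ P) ⊃ ((P ∧ P) ⊃ Q)) ⊃ Q = 1 ⊃ 1/4 = 1/4
¬P = ¬1 = 0
P ∨ Q = 1 ∨ 1/4 = 1
P ⊃ (P ∨ Q) = 1 ⊃ 1 = 1
¬P ∧ (P ⊃ (P ∨ Q)) = 0 ∧ 1 = 0
Q ⊃ (¬P ∧ (P ⊃ (P ∨ Q))) = 1/4 ⊃ 0 = 0
(¬(P ⊃ P) ⊃ ((P ∧ P) ⊃ Q)) ⊃ (¬P ∧ (P ⊃ (P ∨ Q))) = 1 ⊃ 0 = 0
(Q ⊃ (¬P ∧ (P ⊃ (P ∨ Q)))) ⊃ ((¬(P ⊃ P) ⊃ ((P ∧ P) ⊃ Q)) ⊃ (¬P ∧ (P ⊃ (P ∨ Q)))) = 0 ⊃ 0 = 1
((¬(P ⊃ P) ⊃ ((P ∧ P) ⊃ Q)) ⊃ Q) ⊃ ((Q ⊃ (¬P ∧ (P ⊃ (P ∨ Q)))) ⊃ ((¬(P ⊃ P) ⊃ ((P ∧ P) ⊃ Q)) ⊃ (¬P ∧ (P ⊃ (P ∨ Q))))) = 1/4 ⊃ 1 = 1
and checking the remaining 24 assignments likewise gives ≥ 1 in every case.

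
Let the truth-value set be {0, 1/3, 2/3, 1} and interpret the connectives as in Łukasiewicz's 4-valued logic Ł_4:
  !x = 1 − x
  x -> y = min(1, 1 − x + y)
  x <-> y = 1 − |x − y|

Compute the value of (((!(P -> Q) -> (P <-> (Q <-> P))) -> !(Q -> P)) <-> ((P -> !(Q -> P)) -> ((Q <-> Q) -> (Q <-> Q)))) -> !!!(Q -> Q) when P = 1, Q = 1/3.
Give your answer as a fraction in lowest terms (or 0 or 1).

2/3

P -> Q = 1 -> 1/3 = 1/3
!(P -> Q) = !1/3 = 2/3
Q <-> P = 1/3 <-> 1 = 1/3
P <-> (Q <-> P) = 1 <-> 1/3 = 1/3
!(P -> Q) -> (P <-> (Q <-> P)) = 2/3 -> 1/3 = 2/3
Q -> P = 1/3 -> 1 = 1
!(Q -> P) = !1 = 0
(!(P -> Q) -> (P <-> (Q <-> P))) -> !(Q -> P) = 2/3 -> 0 = 1/3
Q -> P = 1/3 -> 1 = 1
!(Q -> P) = !1 = 0
P -> !(Q -> P) = 1 -> 0 = 0
Q <-> Q = 1/3 <-> 1/3 = 1
Q <-> Q = 1/3 <-> 1/3 = 1
(Q <-> Q) -> (Q <-> Q) = 1 -> 1 = 1
(P -> !(Q -> P)) -> ((Q <-> Q) -> (Q <-> Q)) = 0 -> 1 = 1
((!(P -> Q) -> (P <-> (Q <-> P))) -> !(Q -> P)) <-> ((P -> !(Q -> P)) -> ((Q <-> Q) -> (Q <-> Q))) = 1/3 <-> 1 = 1/3
Q -> Q = 1/3 -> 1/3 = 1
!(Q -> Q) = !1 = 0
!!(Q -> Q) = !0 = 1
!!!(Q -> Q) = !1 = 0
(((!(P -> Q) -> (P <-> (Q <-> P))) -> !(Q -> P)) <-> ((P -> !(Q -> P)) -> ((Q <-> Q) -> (Q <-> Q)))) -> !!!(Q -> Q) = 1/3 -> 0 = 2/3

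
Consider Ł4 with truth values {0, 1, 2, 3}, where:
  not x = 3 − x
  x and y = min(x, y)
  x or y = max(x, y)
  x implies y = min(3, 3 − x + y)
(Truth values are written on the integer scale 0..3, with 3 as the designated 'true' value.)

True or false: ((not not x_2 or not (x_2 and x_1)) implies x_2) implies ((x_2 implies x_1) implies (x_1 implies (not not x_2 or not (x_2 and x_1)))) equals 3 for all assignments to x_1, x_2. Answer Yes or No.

Counterexample: take x_1 = 3, x_2 = 2.
not x_2 = not 2 = 1
not not x_2 = not 1 = 2
x_2 and x_1 = 2 and 3 = 2
not (x_2 and x_1) = not 2 = 1
not not x_2 or not (x_2 and x_1) = 2 or 1 = 2
(not not x_2 or not (x_2 and x_1)) implies x_2 = 2 implies 2 = 3
x_2 implies x_1 = 2 implies 3 = 3
not x_2 = not 2 = 1
not not x_2 = not 1 = 2
x_2 and x_1 = 2 and 3 = 2
not (x_2 and x_1) = not 2 = 1
not not x_2 or not (x_2 and x_1) = 2 or 1 = 2
x_1 implies (not not x_2 or not (x_2 and x_1)) = 3 implies 2 = 2
(x_2 implies x_1) implies (x_1 implies (not not x_2 or not (x_2 and x_1))) = 3 implies 2 = 2
((not not x_2 or not (x_2 and x_1)) implies x_2) implies ((x_2 implies x_1) implies (x_1 implies (not not x_2 or not (x_2 and x_1)))) = 3 implies 2 = 2
This gives 2 ≠ 3.

No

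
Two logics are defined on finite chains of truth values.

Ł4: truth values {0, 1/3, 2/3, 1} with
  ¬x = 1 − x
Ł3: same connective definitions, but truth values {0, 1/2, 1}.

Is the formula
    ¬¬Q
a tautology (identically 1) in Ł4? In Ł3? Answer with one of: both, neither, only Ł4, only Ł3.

neither

In Ł4: at Q = 0 the value is 0 — not a tautology.
In Ł3: at Q = 0 the value is 0 — not a tautology.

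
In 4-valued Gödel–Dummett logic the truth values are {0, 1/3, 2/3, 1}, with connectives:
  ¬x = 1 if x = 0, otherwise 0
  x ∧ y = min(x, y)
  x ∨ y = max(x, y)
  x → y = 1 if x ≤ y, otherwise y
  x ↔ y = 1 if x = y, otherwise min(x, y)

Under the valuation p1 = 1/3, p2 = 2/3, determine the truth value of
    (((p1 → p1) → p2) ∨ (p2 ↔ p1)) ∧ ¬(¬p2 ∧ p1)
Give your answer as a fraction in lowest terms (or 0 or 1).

p1 → p1 = 1/3 → 1/3 = 1
(p1 → p1) → p2 = 1 → 2/3 = 2/3
p2 ↔ p1 = 2/3 ↔ 1/3 = 1/3
((p1 → p1) → p2) ∨ (p2 ↔ p1) = 2/3 ∨ 1/3 = 2/3
¬p2 = ¬2/3 = 0
¬p2 ∧ p1 = 0 ∧ 1/3 = 0
¬(¬p2 ∧ p1) = ¬0 = 1
(((p1 → p1) → p2) ∨ (p2 ↔ p1)) ∧ ¬(¬p2 ∧ p1) = 2/3 ∧ 1 = 2/3

2/3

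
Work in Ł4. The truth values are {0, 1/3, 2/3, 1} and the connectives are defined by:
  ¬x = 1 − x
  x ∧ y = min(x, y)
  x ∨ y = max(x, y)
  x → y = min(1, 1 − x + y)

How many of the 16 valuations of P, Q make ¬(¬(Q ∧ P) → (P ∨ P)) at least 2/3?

P = 0, Q = 0 ↦ 1  ≥
P = 0, Q = 1/3 ↦ 1  ≥
P = 0, Q = 2/3 ↦ 1  ≥
P = 0, Q = 1 ↦ 1  ≥
P = 1/3, Q = 0 ↦ 2/3  ≥
P = 1/3, Q = 1/3 ↦ 1/3  <
P = 1/3, Q = 2/3 ↦ 1/3  <
P = 1/3, Q = 1 ↦ 1/3  <
P = 2/3, Q = 0 ↦ 1/3  <
P = 2/3, Q = 1/3 ↦ 0  <
P = 2/3, Q = 2/3 ↦ 0  <
P = 2/3, Q = 1 ↦ 0  <
P = 1, Q = 0 ↦ 0  <
P = 1, Q = 1/3 ↦ 0  <
P = 1, Q = 2/3 ↦ 0  <
P = 1, Q = 1 ↦ 0  <
So 5 of the 16 assignments meet the threshold.

5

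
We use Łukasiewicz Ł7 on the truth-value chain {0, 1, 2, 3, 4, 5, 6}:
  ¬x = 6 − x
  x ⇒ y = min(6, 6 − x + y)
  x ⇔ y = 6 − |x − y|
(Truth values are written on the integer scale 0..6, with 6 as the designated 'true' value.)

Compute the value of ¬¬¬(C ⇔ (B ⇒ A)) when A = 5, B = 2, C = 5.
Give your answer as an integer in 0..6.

B ⇒ A = 2 ⇒ 5 = 6
C ⇔ (B ⇒ A) = 5 ⇔ 6 = 5
¬(C ⇔ (B ⇒ A)) = ¬5 = 1
¬¬(C ⇔ (B ⇒ A)) = ¬1 = 5
¬¬¬(C ⇔ (B ⇒ A)) = ¬5 = 1

1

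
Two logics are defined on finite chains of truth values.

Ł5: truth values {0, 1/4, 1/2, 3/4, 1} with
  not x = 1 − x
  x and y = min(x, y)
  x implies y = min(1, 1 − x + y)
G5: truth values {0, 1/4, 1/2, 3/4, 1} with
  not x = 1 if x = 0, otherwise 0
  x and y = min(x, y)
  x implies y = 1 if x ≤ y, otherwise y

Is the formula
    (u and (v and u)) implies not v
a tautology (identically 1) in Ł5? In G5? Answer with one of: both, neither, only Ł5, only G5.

In Ł5: at u = 1/4, v = 1 the value is 3/4 — not a tautology.
In G5: at u = 1/4, v = 1/4 the value is 0 — not a tautology.

neither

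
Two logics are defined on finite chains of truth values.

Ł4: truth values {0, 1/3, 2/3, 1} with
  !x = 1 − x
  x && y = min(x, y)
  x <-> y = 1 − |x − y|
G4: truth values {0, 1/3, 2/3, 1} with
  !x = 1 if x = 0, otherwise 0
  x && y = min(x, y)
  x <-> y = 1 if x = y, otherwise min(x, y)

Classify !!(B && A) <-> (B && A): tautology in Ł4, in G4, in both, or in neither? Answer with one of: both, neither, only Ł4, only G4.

only Ł4

In Ł4: every assignment gives 1 — tautology.
In G4: at A = 1/3, B = 1/3 the value is 1/3 — not a tautology.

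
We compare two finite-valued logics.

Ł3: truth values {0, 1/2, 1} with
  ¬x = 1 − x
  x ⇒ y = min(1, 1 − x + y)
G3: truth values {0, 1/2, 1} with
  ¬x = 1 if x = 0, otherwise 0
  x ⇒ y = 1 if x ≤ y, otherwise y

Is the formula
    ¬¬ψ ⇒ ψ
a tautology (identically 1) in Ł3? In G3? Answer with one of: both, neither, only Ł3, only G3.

only Ł3

In Ł3: every assignment gives 1 — tautology.
In G3: at ψ = 1/2 the value is 1/2 — not a tautology.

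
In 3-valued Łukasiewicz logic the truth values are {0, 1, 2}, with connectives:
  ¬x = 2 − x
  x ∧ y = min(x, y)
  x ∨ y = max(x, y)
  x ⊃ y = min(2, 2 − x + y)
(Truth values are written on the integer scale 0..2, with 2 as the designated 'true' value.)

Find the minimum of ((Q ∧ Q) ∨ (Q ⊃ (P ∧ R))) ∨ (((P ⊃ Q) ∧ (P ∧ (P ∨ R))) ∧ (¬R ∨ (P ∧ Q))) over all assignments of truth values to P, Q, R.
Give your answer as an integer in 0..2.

Take P = 0, Q = 1, R = 0:
Q ∧ Q = 1 ∧ 1 = 1
P ∧ R = 0 ∧ 0 = 0
Q ⊃ (P ∧ R) = 1 ⊃ 0 = 1
(Q ∧ Q) ∨ (Q ⊃ (P ∧ R)) = 1 ∨ 1 = 1
P ⊃ Q = 0 ⊃ 1 = 2
P ∨ R = 0 ∨ 0 = 0
P ∧ (P ∨ R) = 0 ∧ 0 = 0
(P ⊃ Q) ∧ (P ∧ (P ∨ R)) = 2 ∧ 0 = 0
¬R = ¬0 = 2
P ∧ Q = 0 ∧ 1 = 0
¬R ∨ (P ∧ Q) = 2 ∨ 0 = 2
((P ⊃ Q) ∧ (P ∧ (P ∨ R))) ∧ (¬R ∨ (P ∧ Q)) = 0 ∧ 2 = 0
((Q ∧ Q) ∨ (Q ⊃ (P ∧ R))) ∨ (((P ⊃ Q) ∧ (P ∧ (P ∨ R))) ∧ (¬R ∨ (P ∧ Q))) = 1 ∨ 0 = 1
No assignment yields a value below 1, so this is the minimum.

1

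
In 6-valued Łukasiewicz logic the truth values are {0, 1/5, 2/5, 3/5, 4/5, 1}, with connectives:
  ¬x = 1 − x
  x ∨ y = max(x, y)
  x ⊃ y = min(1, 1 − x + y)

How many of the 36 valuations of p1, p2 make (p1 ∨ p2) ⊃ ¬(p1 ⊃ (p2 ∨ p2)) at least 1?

value 1: 6 assignments (counts)
value 4/5: 6 assignments
value 3/5: 6 assignments
value 2/5: 6 assignments
value 1/5: 6 assignments
value 0: 6 assignments
So 6 of the 36 assignments meet the threshold.

6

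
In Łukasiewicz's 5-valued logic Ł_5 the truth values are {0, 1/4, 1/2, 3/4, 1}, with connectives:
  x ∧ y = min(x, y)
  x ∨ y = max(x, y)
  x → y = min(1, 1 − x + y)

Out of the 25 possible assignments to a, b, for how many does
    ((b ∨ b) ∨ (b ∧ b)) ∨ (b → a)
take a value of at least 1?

value 1: 19 assignments (counts)
value 3/4: 5 assignments
value 1/2: 1 assignment
So 19 of the 25 assignments meet the threshold.

19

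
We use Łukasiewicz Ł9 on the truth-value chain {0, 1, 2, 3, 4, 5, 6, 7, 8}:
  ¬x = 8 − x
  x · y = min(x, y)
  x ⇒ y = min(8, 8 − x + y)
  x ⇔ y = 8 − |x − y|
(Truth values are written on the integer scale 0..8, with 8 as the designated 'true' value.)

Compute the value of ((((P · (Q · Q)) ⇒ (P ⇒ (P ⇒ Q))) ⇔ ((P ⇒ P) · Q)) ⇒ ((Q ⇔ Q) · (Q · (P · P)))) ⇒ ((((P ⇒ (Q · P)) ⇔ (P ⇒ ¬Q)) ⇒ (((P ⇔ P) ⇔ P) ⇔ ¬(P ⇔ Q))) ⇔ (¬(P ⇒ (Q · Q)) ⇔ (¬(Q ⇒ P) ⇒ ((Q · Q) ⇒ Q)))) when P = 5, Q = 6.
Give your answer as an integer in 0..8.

Q · Q = 6 · 6 = 6
P · (Q · Q) = 5 · 6 = 5
P ⇒ Q = 5 ⇒ 6 = 8
P ⇒ (P ⇒ Q) = 5 ⇒ 8 = 8
(P · (Q · Q)) ⇒ (P ⇒ (P ⇒ Q)) = 5 ⇒ 8 = 8
P ⇒ P = 5 ⇒ 5 = 8
(P ⇒ P) · Q = 8 · 6 = 6
((P · (Q · Q)) ⇒ (P ⇒ (P ⇒ Q))) ⇔ ((P ⇒ P) · Q) = 8 ⇔ 6 = 6
Q ⇔ Q = 6 ⇔ 6 = 8
P · P = 5 · 5 = 5
Q · (P · P) = 6 · 5 = 5
(Q ⇔ Q) · (Q · (P · P)) = 8 · 5 = 5
(((P · (Q · Q)) ⇒ (P ⇒ (P ⇒ Q))) ⇔ ((P ⇒ P) · Q)) ⇒ ((Q ⇔ Q) · (Q · (P · P))) = 6 ⇒ 5 = 7
Q · P = 6 · 5 = 5
P ⇒ (Q · P) = 5 ⇒ 5 = 8
¬Q = ¬6 = 2
P ⇒ ¬Q = 5 ⇒ 2 = 5
(P ⇒ (Q · P)) ⇔ (P ⇒ ¬Q) = 8 ⇔ 5 = 5
P ⇔ P = 5 ⇔ 5 = 8
(P ⇔ P) ⇔ P = 8 ⇔ 5 = 5
P ⇔ Q = 5 ⇔ 6 = 7
¬(P ⇔ Q) = ¬7 = 1
((P ⇔ P) ⇔ P) ⇔ ¬(P ⇔ Q) = 5 ⇔ 1 = 4
((P ⇒ (Q · P)) ⇔ (P ⇒ ¬Q)) ⇒ (((P ⇔ P) ⇔ P) ⇔ ¬(P ⇔ Q)) = 5 ⇒ 4 = 7
Q · Q = 6 · 6 = 6
P ⇒ (Q · Q) = 5 ⇒ 6 = 8
¬(P ⇒ (Q · Q)) = ¬8 = 0
Q ⇒ P = 6 ⇒ 5 = 7
¬(Q ⇒ P) = ¬7 = 1
Q · Q = 6 · 6 = 6
(Q · Q) ⇒ Q = 6 ⇒ 6 = 8
¬(Q ⇒ P) ⇒ ((Q · Q) ⇒ Q) = 1 ⇒ 8 = 8
¬(P ⇒ (Q · Q)) ⇔ (¬(Q ⇒ P) ⇒ ((Q · Q) ⇒ Q)) = 0 ⇔ 8 = 0
(((P ⇒ (Q · P)) ⇔ (P ⇒ ¬Q)) ⇒ (((P ⇔ P) ⇔ P) ⇔ ¬(P ⇔ Q))) ⇔ (¬(P ⇒ (Q · Q)) ⇔ (¬(Q ⇒ P) ⇒ ((Q · Q) ⇒ Q))) = 7 ⇔ 0 = 1
((((P · (Q · Q)) ⇒ (P ⇒ (P ⇒ Q))) ⇔ ((P ⇒ P) · Q)) ⇒ ((Q ⇔ Q) · (Q · (P · P)))) ⇒ ((((P ⇒ (Q · P)) ⇔ (P ⇒ ¬Q)) ⇒ (((P ⇔ P) ⇔ P) ⇔ ¬(P ⇔ Q))) ⇔ (¬(P ⇒ (Q · Q)) ⇔ (¬(Q ⇒ P) ⇒ ((Q · Q) ⇒ Q)))) = 7 ⇒ 1 = 2

2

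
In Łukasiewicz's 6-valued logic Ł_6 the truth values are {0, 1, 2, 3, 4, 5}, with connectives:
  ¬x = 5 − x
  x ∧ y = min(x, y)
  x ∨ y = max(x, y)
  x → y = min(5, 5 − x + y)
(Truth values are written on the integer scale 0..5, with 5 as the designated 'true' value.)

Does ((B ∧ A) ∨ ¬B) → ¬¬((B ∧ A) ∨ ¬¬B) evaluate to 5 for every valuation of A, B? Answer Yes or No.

Counterexample: take A = 0, B = 0.
B ∧ A = 0 ∧ 0 = 0
¬B = ¬0 = 5
(B ∧ A) ∨ ¬B = 0 ∨ 5 = 5
B ∧ A = 0 ∧ 0 = 0
¬B = ¬0 = 5
¬¬B = ¬5 = 0
(B ∧ A) ∨ ¬¬B = 0 ∨ 0 = 0
¬((B ∧ A) ∨ ¬¬B) = ¬0 = 5
¬¬((B ∧ A) ∨ ¬¬B) = ¬5 = 0
((B ∧ A) ∨ ¬B) → ¬¬((B ∧ A) ∨ ¬¬B) = 5 → 0 = 0
This gives 0 ≠ 5.

No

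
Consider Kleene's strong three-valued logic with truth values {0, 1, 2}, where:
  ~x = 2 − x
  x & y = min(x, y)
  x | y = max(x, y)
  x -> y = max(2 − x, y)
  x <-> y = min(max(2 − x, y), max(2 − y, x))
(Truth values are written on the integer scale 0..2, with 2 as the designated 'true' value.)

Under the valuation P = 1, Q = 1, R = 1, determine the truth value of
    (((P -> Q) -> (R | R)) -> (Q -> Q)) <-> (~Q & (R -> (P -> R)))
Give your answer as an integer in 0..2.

P -> Q = 1 -> 1 = 1
R | R = 1 | 1 = 1
(P -> Q) -> (R | R) = 1 -> 1 = 1
Q -> Q = 1 -> 1 = 1
((P -> Q) -> (R | R)) -> (Q -> Q) = 1 -> 1 = 1
~Q = ~1 = 1
P -> R = 1 -> 1 = 1
R -> (P -> R) = 1 -> 1 = 1
~Q & (R -> (P -> R)) = 1 & 1 = 1
(((P -> Q) -> (R | R)) -> (Q -> Q)) <-> (~Q & (R -> (P -> R))) = 1 <-> 1 = 1

1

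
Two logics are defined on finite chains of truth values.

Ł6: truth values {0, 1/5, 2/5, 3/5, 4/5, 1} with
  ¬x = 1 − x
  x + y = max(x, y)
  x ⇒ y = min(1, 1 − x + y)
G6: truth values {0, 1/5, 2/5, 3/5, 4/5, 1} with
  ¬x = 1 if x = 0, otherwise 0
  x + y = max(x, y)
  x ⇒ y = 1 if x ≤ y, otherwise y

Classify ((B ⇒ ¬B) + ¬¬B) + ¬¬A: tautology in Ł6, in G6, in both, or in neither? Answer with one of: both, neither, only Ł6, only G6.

In Ł6: at A = 0, B = 3/5 the value is 4/5 — not a tautology.
In G6: every assignment gives 1 — tautology.

only G6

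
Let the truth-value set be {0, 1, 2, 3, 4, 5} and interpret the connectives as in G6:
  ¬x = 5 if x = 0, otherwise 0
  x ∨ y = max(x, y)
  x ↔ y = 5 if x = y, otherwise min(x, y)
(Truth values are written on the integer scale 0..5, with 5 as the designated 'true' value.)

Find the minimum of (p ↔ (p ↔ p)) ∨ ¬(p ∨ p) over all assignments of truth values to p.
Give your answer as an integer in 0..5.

Take p = 1:
p ↔ p = 1 ↔ 1 = 5
p ↔ (p ↔ p) = 1 ↔ 5 = 1
p ∨ p = 1 ∨ 1 = 1
¬(p ∨ p) = ¬1 = 0
(p ↔ (p ↔ p)) ∨ ¬(p ∨ p) = 1 ∨ 0 = 1
No assignment yields a value below 1, so this is the minimum.

1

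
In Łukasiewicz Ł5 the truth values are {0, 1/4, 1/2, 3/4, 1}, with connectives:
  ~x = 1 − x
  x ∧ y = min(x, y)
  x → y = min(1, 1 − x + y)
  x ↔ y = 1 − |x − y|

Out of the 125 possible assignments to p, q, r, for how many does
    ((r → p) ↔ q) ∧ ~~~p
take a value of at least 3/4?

26

value 1: 5 assignments (counts)
value 3/4: 21 assignments (counts)
value 1/2: 30 assignments
value 1/4: 33 assignments
value 0: 36 assignments
So 26 of the 125 assignments meet the threshold.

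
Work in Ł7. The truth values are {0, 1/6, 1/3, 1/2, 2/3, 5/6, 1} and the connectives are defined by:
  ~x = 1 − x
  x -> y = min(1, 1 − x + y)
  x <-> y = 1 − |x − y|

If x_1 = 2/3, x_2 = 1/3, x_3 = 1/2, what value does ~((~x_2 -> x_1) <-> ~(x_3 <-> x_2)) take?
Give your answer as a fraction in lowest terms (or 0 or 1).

~x_2 = ~1/3 = 2/3
~x_2 -> x_1 = 2/3 -> 2/3 = 1
x_3 <-> x_2 = 1/2 <-> 1/3 = 5/6
~(x_3 <-> x_2) = ~5/6 = 1/6
(~x_2 -> x_1) <-> ~(x_3 <-> x_2) = 1 <-> 1/6 = 1/6
~((~x_2 -> x_1) <-> ~(x_3 <-> x_2)) = ~1/6 = 5/6

5/6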